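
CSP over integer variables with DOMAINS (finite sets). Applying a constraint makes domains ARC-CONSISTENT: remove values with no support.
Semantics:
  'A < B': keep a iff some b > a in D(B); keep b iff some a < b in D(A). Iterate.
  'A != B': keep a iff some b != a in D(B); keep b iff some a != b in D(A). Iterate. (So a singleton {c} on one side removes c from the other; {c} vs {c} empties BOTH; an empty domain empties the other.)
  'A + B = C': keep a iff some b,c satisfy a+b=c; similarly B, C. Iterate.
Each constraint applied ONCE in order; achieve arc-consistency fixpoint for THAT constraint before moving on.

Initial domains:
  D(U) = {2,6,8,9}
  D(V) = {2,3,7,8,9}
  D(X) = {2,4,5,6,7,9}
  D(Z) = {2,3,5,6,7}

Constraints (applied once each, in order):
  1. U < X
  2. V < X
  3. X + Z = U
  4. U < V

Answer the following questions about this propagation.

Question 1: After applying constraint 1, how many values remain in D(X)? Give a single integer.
Constraint 1 (U < X) on D(U)={2,6,8,9} D(X)={2,4,5,6,7,9}: U {2,6,8,9}->{2,6,8}; X {2,4,5,6,7,9}->{4,5,6,7,9}
So after constraint 1: D(X)={4,5,6,7,9}, size = 5

Answer: 5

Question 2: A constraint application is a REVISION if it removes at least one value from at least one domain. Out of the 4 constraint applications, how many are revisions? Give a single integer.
Answer: 4

Derivation:
Constraint 1 (U < X) on D(U)={2,6,8,9} D(X)={2,4,5,6,7,9}: U {2,6,8,9}->{2,6,8}; X {2,4,5,6,7,9}->{4,5,6,7,9} => REVISION
Constraint 2 (V < X) on D(V)={2,3,7,8,9} D(X)={4,5,6,7,9}: V {2,3,7,8,9}->{2,3,7,8} => REVISION
Constraint 3 (X + Z = U) on D(X)={4,5,6,7,9} D(Z)={2,3,5,6,7} D(U)={2,6,8}: X {4,5,6,7,9}->{4,5,6}; Z {2,3,5,6,7}->{2,3}; U {2,6,8}->{6,8} => REVISION
Constraint 4 (U < V) on D(U)={6,8} D(V)={2,3,7,8}: U {6,8}->{6}; V {2,3,7,8}->{7,8} => REVISION
Total revisions = 4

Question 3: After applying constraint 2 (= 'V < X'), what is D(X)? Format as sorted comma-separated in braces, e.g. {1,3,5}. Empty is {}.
Constraint 1 (U < X) on D(U)={2,6,8,9} D(X)={2,4,5,6,7,9}: U {2,6,8,9}->{2,6,8}; X {2,4,5,6,7,9}->{4,5,6,7,9}
Constraint 2 (V < X) on D(V)={2,3,7,8,9} D(X)={4,5,6,7,9}: V {2,3,7,8,9}->{2,3,7,8}
So after constraint 2: D(X) = {4,5,6,7,9}

Answer: {4,5,6,7,9}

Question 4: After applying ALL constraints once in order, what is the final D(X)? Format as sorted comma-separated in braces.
Constraint 1 (U < X) on D(U)={2,6,8,9} D(X)={2,4,5,6,7,9}: U {2,6,8,9}->{2,6,8}; X {2,4,5,6,7,9}->{4,5,6,7,9}
Constraint 2 (V < X) on D(V)={2,3,7,8,9} D(X)={4,5,6,7,9}: V {2,3,7,8,9}->{2,3,7,8}
Constraint 3 (X + Z = U) on D(X)={4,5,6,7,9} D(Z)={2,3,5,6,7} D(U)={2,6,8}: X {4,5,6,7,9}->{4,5,6}; Z {2,3,5,6,7}->{2,3}; U {2,6,8}->{6,8}
Constraint 4 (U < V) on D(U)={6,8} D(V)={2,3,7,8}: U {6,8}->{6}; V {2,3,7,8}->{7,8}
So after all 4 constraints: D(X) = {4,5,6}

Answer: {4,5,6}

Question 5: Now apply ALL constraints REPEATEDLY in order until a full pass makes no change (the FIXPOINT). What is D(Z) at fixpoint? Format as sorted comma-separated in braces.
pass 0 (initial): D(Z)={2,3,5,6,7}
pass 1: U {2,6,8,9}->{6}; V {2,3,7,8,9}->{7,8}; X {2,4,5,6,7,9}->{4,5,6}; Z {2,3,5,6,7}->{2,3}
pass 2: U {6}->{}; V {7,8}->{}; X {4,5,6}->{}; Z {2,3}->{}
pass 3: no change
Fixpoint after 3 passes: D(Z) = {}

Answer: {}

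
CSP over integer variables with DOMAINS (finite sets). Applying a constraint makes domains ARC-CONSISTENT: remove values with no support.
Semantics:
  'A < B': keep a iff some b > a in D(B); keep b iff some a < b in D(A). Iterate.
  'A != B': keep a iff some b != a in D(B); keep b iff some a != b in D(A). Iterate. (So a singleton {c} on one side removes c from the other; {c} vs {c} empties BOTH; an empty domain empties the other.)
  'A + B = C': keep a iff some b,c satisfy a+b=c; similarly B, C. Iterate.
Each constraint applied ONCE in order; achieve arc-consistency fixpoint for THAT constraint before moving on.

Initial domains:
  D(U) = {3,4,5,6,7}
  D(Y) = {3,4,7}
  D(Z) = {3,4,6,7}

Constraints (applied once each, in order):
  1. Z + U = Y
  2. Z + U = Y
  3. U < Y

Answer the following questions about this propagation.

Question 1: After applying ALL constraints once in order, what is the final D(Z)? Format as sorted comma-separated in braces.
Constraint 1 (Z + U = Y) on D(Z)={3,4,6,7} D(U)={3,4,5,6,7} D(Y)={3,4,7}: Z {3,4,6,7}->{3,4}; U {3,4,5,6,7}->{3,4}; Y {3,4,7}->{7}
Constraint 2 (Z + U = Y) on D(Z)={3,4} D(U)={3,4} D(Y)={7}: no change
Constraint 3 (U < Y) on D(U)={3,4} D(Y)={7}: no change
So after all 3 constraints: D(Z) = {3,4}

Answer: {3,4}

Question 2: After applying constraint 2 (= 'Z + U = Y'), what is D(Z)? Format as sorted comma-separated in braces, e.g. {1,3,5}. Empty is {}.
Answer: {3,4}

Derivation:
Constraint 1 (Z + U = Y) on D(Z)={3,4,6,7} D(U)={3,4,5,6,7} D(Y)={3,4,7}: Z {3,4,6,7}->{3,4}; U {3,4,5,6,7}->{3,4}; Y {3,4,7}->{7}
Constraint 2 (Z + U = Y) on D(Z)={3,4} D(U)={3,4} D(Y)={7}: no change
So after constraint 2: D(Z) = {3,4}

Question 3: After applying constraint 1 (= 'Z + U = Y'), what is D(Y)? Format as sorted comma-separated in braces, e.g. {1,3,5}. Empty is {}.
Answer: {7}

Derivation:
Constraint 1 (Z + U = Y) on D(Z)={3,4,6,7} D(U)={3,4,5,6,7} D(Y)={3,4,7}: Z {3,4,6,7}->{3,4}; U {3,4,5,6,7}->{3,4}; Y {3,4,7}->{7}
So after constraint 1: D(Y) = {7}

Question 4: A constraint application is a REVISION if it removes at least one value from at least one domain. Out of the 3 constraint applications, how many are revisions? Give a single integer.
Constraint 1 (Z + U = Y) on D(Z)={3,4,6,7} D(U)={3,4,5,6,7} D(Y)={3,4,7}: Z {3,4,6,7}->{3,4}; U {3,4,5,6,7}->{3,4}; Y {3,4,7}->{7} => REVISION
Constraint 2 (Z + U = Y) on D(Z)={3,4} D(U)={3,4} D(Y)={7}: no change => not a revision
Constraint 3 (U < Y) on D(U)={3,4} D(Y)={7}: no change => not a revision
Total revisions = 1

Answer: 1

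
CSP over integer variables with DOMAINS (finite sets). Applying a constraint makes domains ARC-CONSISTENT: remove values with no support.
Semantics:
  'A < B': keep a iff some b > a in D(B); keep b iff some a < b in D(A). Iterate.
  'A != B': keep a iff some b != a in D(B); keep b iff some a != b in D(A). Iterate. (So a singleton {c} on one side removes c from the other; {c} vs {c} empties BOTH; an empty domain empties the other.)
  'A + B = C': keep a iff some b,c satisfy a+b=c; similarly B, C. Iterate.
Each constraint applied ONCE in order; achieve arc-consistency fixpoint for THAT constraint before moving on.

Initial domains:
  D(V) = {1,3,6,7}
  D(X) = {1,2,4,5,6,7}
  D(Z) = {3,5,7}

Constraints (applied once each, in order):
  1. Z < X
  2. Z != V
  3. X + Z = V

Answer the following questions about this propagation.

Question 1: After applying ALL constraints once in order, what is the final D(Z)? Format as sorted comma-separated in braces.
Constraint 1 (Z < X) on D(Z)={3,5,7} D(X)={1,2,4,5,6,7}: Z {3,5,7}->{3,5}; X {1,2,4,5,6,7}->{4,5,6,7}
Constraint 2 (Z != V) on D(Z)={3,5} D(V)={1,3,6,7}: no change
Constraint 3 (X + Z = V) on D(X)={4,5,6,7} D(Z)={3,5} D(V)={1,3,6,7}: X {4,5,6,7}->{4}; Z {3,5}->{3}; V {1,3,6,7}->{7}
So after all 3 constraints: D(Z) = {3}

Answer: {3}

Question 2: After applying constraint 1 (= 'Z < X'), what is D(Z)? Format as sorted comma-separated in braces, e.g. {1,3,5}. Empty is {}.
Constraint 1 (Z < X) on D(Z)={3,5,7} D(X)={1,2,4,5,6,7}: Z {3,5,7}->{3,5}; X {1,2,4,5,6,7}->{4,5,6,7}
So after constraint 1: D(Z) = {3,5}

Answer: {3,5}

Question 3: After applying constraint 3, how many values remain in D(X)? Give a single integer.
Answer: 1

Derivation:
Constraint 1 (Z < X) on D(Z)={3,5,7} D(X)={1,2,4,5,6,7}: Z {3,5,7}->{3,5}; X {1,2,4,5,6,7}->{4,5,6,7}
Constraint 2 (Z != V) on D(Z)={3,5} D(V)={1,3,6,7}: no change
Constraint 3 (X + Z = V) on D(X)={4,5,6,7} D(Z)={3,5} D(V)={1,3,6,7}: X {4,5,6,7}->{4}; Z {3,5}->{3}; V {1,3,6,7}->{7}
So after constraint 3: D(X)={4}, size = 1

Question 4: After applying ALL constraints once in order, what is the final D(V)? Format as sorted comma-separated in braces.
Answer: {7}

Derivation:
Constraint 1 (Z < X) on D(Z)={3,5,7} D(X)={1,2,4,5,6,7}: Z {3,5,7}->{3,5}; X {1,2,4,5,6,7}->{4,5,6,7}
Constraint 2 (Z != V) on D(Z)={3,5} D(V)={1,3,6,7}: no change
Constraint 3 (X + Z = V) on D(X)={4,5,6,7} D(Z)={3,5} D(V)={1,3,6,7}: X {4,5,6,7}->{4}; Z {3,5}->{3}; V {1,3,6,7}->{7}
So after all 3 constraints: D(V) = {7}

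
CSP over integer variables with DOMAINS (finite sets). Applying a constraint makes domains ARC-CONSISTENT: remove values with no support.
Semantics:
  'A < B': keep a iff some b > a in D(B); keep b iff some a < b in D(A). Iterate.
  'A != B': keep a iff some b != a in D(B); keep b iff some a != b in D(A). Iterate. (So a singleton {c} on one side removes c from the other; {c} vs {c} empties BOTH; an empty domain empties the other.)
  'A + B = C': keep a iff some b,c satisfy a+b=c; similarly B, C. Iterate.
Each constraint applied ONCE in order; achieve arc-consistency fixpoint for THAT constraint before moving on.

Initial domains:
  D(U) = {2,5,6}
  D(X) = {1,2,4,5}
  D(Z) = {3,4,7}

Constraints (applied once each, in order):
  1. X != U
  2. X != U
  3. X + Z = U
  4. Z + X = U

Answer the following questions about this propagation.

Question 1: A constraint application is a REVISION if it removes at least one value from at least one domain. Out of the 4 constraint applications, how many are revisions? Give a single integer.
Constraint 1 (X != U) on D(X)={1,2,4,5} D(U)={2,5,6}: no change => not a revision
Constraint 2 (X != U) on D(X)={1,2,4,5} D(U)={2,5,6}: no change => not a revision
Constraint 3 (X + Z = U) on D(X)={1,2,4,5} D(Z)={3,4,7} D(U)={2,5,6}: X {1,2,4,5}->{1,2}; Z {3,4,7}->{3,4}; U {2,5,6}->{5,6} => REVISION
Constraint 4 (Z + X = U) on D(Z)={3,4} D(X)={1,2} D(U)={5,6}: no change => not a revision
Total revisions = 1

Answer: 1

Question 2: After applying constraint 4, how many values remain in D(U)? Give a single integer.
Constraint 1 (X != U) on D(X)={1,2,4,5} D(U)={2,5,6}: no change
Constraint 2 (X != U) on D(X)={1,2,4,5} D(U)={2,5,6}: no change
Constraint 3 (X + Z = U) on D(X)={1,2,4,5} D(Z)={3,4,7} D(U)={2,5,6}: X {1,2,4,5}->{1,2}; Z {3,4,7}->{3,4}; U {2,5,6}->{5,6}
Constraint 4 (Z + X = U) on D(Z)={3,4} D(X)={1,2} D(U)={5,6}: no change
So after constraint 4: D(U)={5,6}, size = 2

Answer: 2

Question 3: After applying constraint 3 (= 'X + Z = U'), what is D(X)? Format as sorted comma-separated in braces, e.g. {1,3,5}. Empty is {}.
Constraint 1 (X != U) on D(X)={1,2,4,5} D(U)={2,5,6}: no change
Constraint 2 (X != U) on D(X)={1,2,4,5} D(U)={2,5,6}: no change
Constraint 3 (X + Z = U) on D(X)={1,2,4,5} D(Z)={3,4,7} D(U)={2,5,6}: X {1,2,4,5}->{1,2}; Z {3,4,7}->{3,4}; U {2,5,6}->{5,6}
So after constraint 3: D(X) = {1,2}

Answer: {1,2}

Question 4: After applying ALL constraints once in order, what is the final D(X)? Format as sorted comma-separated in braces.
Answer: {1,2}

Derivation:
Constraint 1 (X != U) on D(X)={1,2,4,5} D(U)={2,5,6}: no change
Constraint 2 (X != U) on D(X)={1,2,4,5} D(U)={2,5,6}: no change
Constraint 3 (X + Z = U) on D(X)={1,2,4,5} D(Z)={3,4,7} D(U)={2,5,6}: X {1,2,4,5}->{1,2}; Z {3,4,7}->{3,4}; U {2,5,6}->{5,6}
Constraint 4 (Z + X = U) on D(Z)={3,4} D(X)={1,2} D(U)={5,6}: no change
So after all 4 constraints: D(X) = {1,2}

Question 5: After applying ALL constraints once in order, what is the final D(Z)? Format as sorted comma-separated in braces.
Constraint 1 (X != U) on D(X)={1,2,4,5} D(U)={2,5,6}: no change
Constraint 2 (X != U) on D(X)={1,2,4,5} D(U)={2,5,6}: no change
Constraint 3 (X + Z = U) on D(X)={1,2,4,5} D(Z)={3,4,7} D(U)={2,5,6}: X {1,2,4,5}->{1,2}; Z {3,4,7}->{3,4}; U {2,5,6}->{5,6}
Constraint 4 (Z + X = U) on D(Z)={3,4} D(X)={1,2} D(U)={5,6}: no change
So after all 4 constraints: D(Z) = {3,4}

Answer: {3,4}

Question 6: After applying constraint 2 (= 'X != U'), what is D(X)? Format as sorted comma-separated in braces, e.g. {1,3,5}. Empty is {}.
Answer: {1,2,4,5}

Derivation:
Constraint 1 (X != U) on D(X)={1,2,4,5} D(U)={2,5,6}: no change
Constraint 2 (X != U) on D(X)={1,2,4,5} D(U)={2,5,6}: no change
So after constraint 2: D(X) = {1,2,4,5}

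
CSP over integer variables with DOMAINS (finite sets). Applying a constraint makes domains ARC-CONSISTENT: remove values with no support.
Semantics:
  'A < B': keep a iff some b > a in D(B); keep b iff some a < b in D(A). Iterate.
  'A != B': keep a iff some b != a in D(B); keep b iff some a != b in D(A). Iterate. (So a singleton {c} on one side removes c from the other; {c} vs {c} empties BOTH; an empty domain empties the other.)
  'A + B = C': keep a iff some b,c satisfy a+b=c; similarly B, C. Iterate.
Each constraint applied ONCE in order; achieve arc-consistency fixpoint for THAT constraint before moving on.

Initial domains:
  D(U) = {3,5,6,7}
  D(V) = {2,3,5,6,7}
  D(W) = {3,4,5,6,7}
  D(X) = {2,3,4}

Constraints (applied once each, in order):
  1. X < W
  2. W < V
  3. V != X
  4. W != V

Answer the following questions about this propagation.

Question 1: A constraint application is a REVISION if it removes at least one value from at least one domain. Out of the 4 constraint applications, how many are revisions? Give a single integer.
Answer: 1

Derivation:
Constraint 1 (X < W) on D(X)={2,3,4} D(W)={3,4,5,6,7}: no change => not a revision
Constraint 2 (W < V) on D(W)={3,4,5,6,7} D(V)={2,3,5,6,7}: W {3,4,5,6,7}->{3,4,5,6}; V {2,3,5,6,7}->{5,6,7} => REVISION
Constraint 3 (V != X) on D(V)={5,6,7} D(X)={2,3,4}: no change => not a revision
Constraint 4 (W != V) on D(W)={3,4,5,6} D(V)={5,6,7}: no change => not a revision
Total revisions = 1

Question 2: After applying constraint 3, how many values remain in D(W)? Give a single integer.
Constraint 1 (X < W) on D(X)={2,3,4} D(W)={3,4,5,6,7}: no change
Constraint 2 (W < V) on D(W)={3,4,5,6,7} D(V)={2,3,5,6,7}: W {3,4,5,6,7}->{3,4,5,6}; V {2,3,5,6,7}->{5,6,7}
Constraint 3 (V != X) on D(V)={5,6,7} D(X)={2,3,4}: no change
So after constraint 3: D(W)={3,4,5,6}, size = 4

Answer: 4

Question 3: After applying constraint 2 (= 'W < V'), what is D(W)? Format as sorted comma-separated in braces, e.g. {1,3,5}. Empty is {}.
Constraint 1 (X < W) on D(X)={2,3,4} D(W)={3,4,5,6,7}: no change
Constraint 2 (W < V) on D(W)={3,4,5,6,7} D(V)={2,3,5,6,7}: W {3,4,5,6,7}->{3,4,5,6}; V {2,3,5,6,7}->{5,6,7}
So after constraint 2: D(W) = {3,4,5,6}

Answer: {3,4,5,6}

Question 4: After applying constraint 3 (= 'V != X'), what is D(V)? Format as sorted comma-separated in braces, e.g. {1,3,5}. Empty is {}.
Answer: {5,6,7}

Derivation:
Constraint 1 (X < W) on D(X)={2,3,4} D(W)={3,4,5,6,7}: no change
Constraint 2 (W < V) on D(W)={3,4,5,6,7} D(V)={2,3,5,6,7}: W {3,4,5,6,7}->{3,4,5,6}; V {2,3,5,6,7}->{5,6,7}
Constraint 3 (V != X) on D(V)={5,6,7} D(X)={2,3,4}: no change
So after constraint 3: D(V) = {5,6,7}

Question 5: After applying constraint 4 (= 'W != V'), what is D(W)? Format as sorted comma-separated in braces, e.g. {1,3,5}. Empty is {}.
Constraint 1 (X < W) on D(X)={2,3,4} D(W)={3,4,5,6,7}: no change
Constraint 2 (W < V) on D(W)={3,4,5,6,7} D(V)={2,3,5,6,7}: W {3,4,5,6,7}->{3,4,5,6}; V {2,3,5,6,7}->{5,6,7}
Constraint 3 (V != X) on D(V)={5,6,7} D(X)={2,3,4}: no change
Constraint 4 (W != V) on D(W)={3,4,5,6} D(V)={5,6,7}: no change
So after constraint 4: D(W) = {3,4,5,6}

Answer: {3,4,5,6}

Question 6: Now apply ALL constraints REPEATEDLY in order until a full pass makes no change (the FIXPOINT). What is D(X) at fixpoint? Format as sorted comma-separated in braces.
Answer: {2,3,4}

Derivation:
pass 0 (initial): D(X)={2,3,4}
pass 1: V {2,3,5,6,7}->{5,6,7}; W {3,4,5,6,7}->{3,4,5,6}
pass 2: no change
Fixpoint after 2 passes: D(X) = {2,3,4}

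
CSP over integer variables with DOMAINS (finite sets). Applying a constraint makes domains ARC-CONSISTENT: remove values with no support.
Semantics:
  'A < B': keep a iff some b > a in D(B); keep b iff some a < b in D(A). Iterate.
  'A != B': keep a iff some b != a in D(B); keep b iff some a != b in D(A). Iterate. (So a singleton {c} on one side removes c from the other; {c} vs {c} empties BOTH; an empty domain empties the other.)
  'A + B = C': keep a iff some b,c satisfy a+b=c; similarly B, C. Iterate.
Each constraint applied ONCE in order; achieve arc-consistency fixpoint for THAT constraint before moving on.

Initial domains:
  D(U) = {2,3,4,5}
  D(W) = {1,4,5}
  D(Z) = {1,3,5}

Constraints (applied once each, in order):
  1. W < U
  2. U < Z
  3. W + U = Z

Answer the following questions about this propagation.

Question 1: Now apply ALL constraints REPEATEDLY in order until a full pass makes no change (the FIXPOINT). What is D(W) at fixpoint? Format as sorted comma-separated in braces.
pass 0 (initial): D(W)={1,4,5}
pass 1: U {2,3,4,5}->{2,4}; W {1,4,5}->{1}; Z {1,3,5}->{3,5}
pass 2: no change
Fixpoint after 2 passes: D(W) = {1}

Answer: {1}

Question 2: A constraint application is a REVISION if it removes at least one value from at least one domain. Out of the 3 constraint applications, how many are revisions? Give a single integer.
Constraint 1 (W < U) on D(W)={1,4,5} D(U)={2,3,4,5}: W {1,4,5}->{1,4} => REVISION
Constraint 2 (U < Z) on D(U)={2,3,4,5} D(Z)={1,3,5}: U {2,3,4,5}->{2,3,4}; Z {1,3,5}->{3,5} => REVISION
Constraint 3 (W + U = Z) on D(W)={1,4} D(U)={2,3,4} D(Z)={3,5}: W {1,4}->{1}; U {2,3,4}->{2,4} => REVISION
Total revisions = 3

Answer: 3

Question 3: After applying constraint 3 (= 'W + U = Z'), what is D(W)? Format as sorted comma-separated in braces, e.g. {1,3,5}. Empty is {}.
Answer: {1}

Derivation:
Constraint 1 (W < U) on D(W)={1,4,5} D(U)={2,3,4,5}: W {1,4,5}->{1,4}
Constraint 2 (U < Z) on D(U)={2,3,4,5} D(Z)={1,3,5}: U {2,3,4,5}->{2,3,4}; Z {1,3,5}->{3,5}
Constraint 3 (W + U = Z) on D(W)={1,4} D(U)={2,3,4} D(Z)={3,5}: W {1,4}->{1}; U {2,3,4}->{2,4}
So after constraint 3: D(W) = {1}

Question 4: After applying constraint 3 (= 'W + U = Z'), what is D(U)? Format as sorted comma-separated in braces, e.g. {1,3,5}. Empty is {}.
Answer: {2,4}

Derivation:
Constraint 1 (W < U) on D(W)={1,4,5} D(U)={2,3,4,5}: W {1,4,5}->{1,4}
Constraint 2 (U < Z) on D(U)={2,3,4,5} D(Z)={1,3,5}: U {2,3,4,5}->{2,3,4}; Z {1,3,5}->{3,5}
Constraint 3 (W + U = Z) on D(W)={1,4} D(U)={2,3,4} D(Z)={3,5}: W {1,4}->{1}; U {2,3,4}->{2,4}
So after constraint 3: D(U) = {2,4}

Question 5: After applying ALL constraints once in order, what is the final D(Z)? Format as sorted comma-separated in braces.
Answer: {3,5}

Derivation:
Constraint 1 (W < U) on D(W)={1,4,5} D(U)={2,3,4,5}: W {1,4,5}->{1,4}
Constraint 2 (U < Z) on D(U)={2,3,4,5} D(Z)={1,3,5}: U {2,3,4,5}->{2,3,4}; Z {1,3,5}->{3,5}
Constraint 3 (W + U = Z) on D(W)={1,4} D(U)={2,3,4} D(Z)={3,5}: W {1,4}->{1}; U {2,3,4}->{2,4}
So after all 3 constraints: D(Z) = {3,5}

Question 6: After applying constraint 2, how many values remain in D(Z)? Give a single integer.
Constraint 1 (W < U) on D(W)={1,4,5} D(U)={2,3,4,5}: W {1,4,5}->{1,4}
Constraint 2 (U < Z) on D(U)={2,3,4,5} D(Z)={1,3,5}: U {2,3,4,5}->{2,3,4}; Z {1,3,5}->{3,5}
So after constraint 2: D(Z)={3,5}, size = 2

Answer: 2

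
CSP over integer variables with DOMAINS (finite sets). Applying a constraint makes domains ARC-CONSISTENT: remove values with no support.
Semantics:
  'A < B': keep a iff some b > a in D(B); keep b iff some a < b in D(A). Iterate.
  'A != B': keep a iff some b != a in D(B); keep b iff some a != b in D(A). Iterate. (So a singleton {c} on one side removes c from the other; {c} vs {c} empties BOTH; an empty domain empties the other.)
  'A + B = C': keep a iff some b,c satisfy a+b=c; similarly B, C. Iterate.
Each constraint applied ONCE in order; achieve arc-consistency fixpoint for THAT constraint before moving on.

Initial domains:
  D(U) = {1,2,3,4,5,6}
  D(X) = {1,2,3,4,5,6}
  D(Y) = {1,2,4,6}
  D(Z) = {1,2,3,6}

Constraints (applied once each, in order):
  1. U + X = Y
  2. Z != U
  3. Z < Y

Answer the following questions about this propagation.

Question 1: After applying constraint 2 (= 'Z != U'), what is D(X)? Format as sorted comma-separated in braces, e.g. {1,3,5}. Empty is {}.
Constraint 1 (U + X = Y) on D(U)={1,2,3,4,5,6} D(X)={1,2,3,4,5,6} D(Y)={1,2,4,6}: U {1,2,3,4,5,6}->{1,2,3,4,5}; X {1,2,3,4,5,6}->{1,2,3,4,5}; Y {1,2,4,6}->{2,4,6}
Constraint 2 (Z != U) on D(Z)={1,2,3,6} D(U)={1,2,3,4,5}: no change
So after constraint 2: D(X) = {1,2,3,4,5}

Answer: {1,2,3,4,5}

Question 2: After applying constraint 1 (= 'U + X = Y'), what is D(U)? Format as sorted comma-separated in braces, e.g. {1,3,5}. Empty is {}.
Constraint 1 (U + X = Y) on D(U)={1,2,3,4,5,6} D(X)={1,2,3,4,5,6} D(Y)={1,2,4,6}: U {1,2,3,4,5,6}->{1,2,3,4,5}; X {1,2,3,4,5,6}->{1,2,3,4,5}; Y {1,2,4,6}->{2,4,6}
So after constraint 1: D(U) = {1,2,3,4,5}

Answer: {1,2,3,4,5}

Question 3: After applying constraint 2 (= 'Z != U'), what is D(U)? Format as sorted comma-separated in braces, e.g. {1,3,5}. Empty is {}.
Constraint 1 (U + X = Y) on D(U)={1,2,3,4,5,6} D(X)={1,2,3,4,5,6} D(Y)={1,2,4,6}: U {1,2,3,4,5,6}->{1,2,3,4,5}; X {1,2,3,4,5,6}->{1,2,3,4,5}; Y {1,2,4,6}->{2,4,6}
Constraint 2 (Z != U) on D(Z)={1,2,3,6} D(U)={1,2,3,4,5}: no change
So after constraint 2: D(U) = {1,2,3,4,5}

Answer: {1,2,3,4,5}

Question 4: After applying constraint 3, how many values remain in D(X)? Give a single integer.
Constraint 1 (U + X = Y) on D(U)={1,2,3,4,5,6} D(X)={1,2,3,4,5,6} D(Y)={1,2,4,6}: U {1,2,3,4,5,6}->{1,2,3,4,5}; X {1,2,3,4,5,6}->{1,2,3,4,5}; Y {1,2,4,6}->{2,4,6}
Constraint 2 (Z != U) on D(Z)={1,2,3,6} D(U)={1,2,3,4,5}: no change
Constraint 3 (Z < Y) on D(Z)={1,2,3,6} D(Y)={2,4,6}: Z {1,2,3,6}->{1,2,3}
So after constraint 3: D(X)={1,2,3,4,5}, size = 5

Answer: 5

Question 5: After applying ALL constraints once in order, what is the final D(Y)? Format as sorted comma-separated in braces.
Constraint 1 (U + X = Y) on D(U)={1,2,3,4,5,6} D(X)={1,2,3,4,5,6} D(Y)={1,2,4,6}: U {1,2,3,4,5,6}->{1,2,3,4,5}; X {1,2,3,4,5,6}->{1,2,3,4,5}; Y {1,2,4,6}->{2,4,6}
Constraint 2 (Z != U) on D(Z)={1,2,3,6} D(U)={1,2,3,4,5}: no change
Constraint 3 (Z < Y) on D(Z)={1,2,3,6} D(Y)={2,4,6}: Z {1,2,3,6}->{1,2,3}
So after all 3 constraints: D(Y) = {2,4,6}

Answer: {2,4,6}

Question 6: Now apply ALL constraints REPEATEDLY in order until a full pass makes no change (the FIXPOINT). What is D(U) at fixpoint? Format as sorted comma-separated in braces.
pass 0 (initial): D(U)={1,2,3,4,5,6}
pass 1: U {1,2,3,4,5,6}->{1,2,3,4,5}; X {1,2,3,4,5,6}->{1,2,3,4,5}; Y {1,2,4,6}->{2,4,6}; Z {1,2,3,6}->{1,2,3}
pass 2: no change
Fixpoint after 2 passes: D(U) = {1,2,3,4,5}

Answer: {1,2,3,4,5}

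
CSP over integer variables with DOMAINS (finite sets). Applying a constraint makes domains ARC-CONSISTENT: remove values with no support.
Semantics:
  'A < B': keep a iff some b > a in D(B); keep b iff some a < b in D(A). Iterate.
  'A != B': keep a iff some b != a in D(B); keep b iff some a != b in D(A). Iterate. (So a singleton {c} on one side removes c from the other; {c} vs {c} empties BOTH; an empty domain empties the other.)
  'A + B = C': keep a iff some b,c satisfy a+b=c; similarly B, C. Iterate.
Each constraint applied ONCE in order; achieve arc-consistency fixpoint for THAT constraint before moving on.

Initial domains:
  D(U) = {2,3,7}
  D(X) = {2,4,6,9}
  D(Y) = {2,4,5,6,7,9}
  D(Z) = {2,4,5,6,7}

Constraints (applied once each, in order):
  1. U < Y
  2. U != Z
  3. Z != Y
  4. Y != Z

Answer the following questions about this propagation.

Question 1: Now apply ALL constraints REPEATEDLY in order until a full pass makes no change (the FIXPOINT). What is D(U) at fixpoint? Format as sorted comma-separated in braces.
pass 0 (initial): D(U)={2,3,7}
pass 1: Y {2,4,5,6,7,9}->{4,5,6,7,9}
pass 2: no change
Fixpoint after 2 passes: D(U) = {2,3,7}

Answer: {2,3,7}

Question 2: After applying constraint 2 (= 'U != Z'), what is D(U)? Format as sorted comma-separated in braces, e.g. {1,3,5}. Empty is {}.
Constraint 1 (U < Y) on D(U)={2,3,7} D(Y)={2,4,5,6,7,9}: Y {2,4,5,6,7,9}->{4,5,6,7,9}
Constraint 2 (U != Z) on D(U)={2,3,7} D(Z)={2,4,5,6,7}: no change
So after constraint 2: D(U) = {2,3,7}

Answer: {2,3,7}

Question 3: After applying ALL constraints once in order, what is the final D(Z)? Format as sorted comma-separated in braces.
Answer: {2,4,5,6,7}

Derivation:
Constraint 1 (U < Y) on D(U)={2,3,7} D(Y)={2,4,5,6,7,9}: Y {2,4,5,6,7,9}->{4,5,6,7,9}
Constraint 2 (U != Z) on D(U)={2,3,7} D(Z)={2,4,5,6,7}: no change
Constraint 3 (Z != Y) on D(Z)={2,4,5,6,7} D(Y)={4,5,6,7,9}: no change
Constraint 4 (Y != Z) on D(Y)={4,5,6,7,9} D(Z)={2,4,5,6,7}: no change
So after all 4 constraints: D(Z) = {2,4,5,6,7}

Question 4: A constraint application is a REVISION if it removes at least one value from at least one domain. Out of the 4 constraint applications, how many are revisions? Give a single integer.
Constraint 1 (U < Y) on D(U)={2,3,7} D(Y)={2,4,5,6,7,9}: Y {2,4,5,6,7,9}->{4,5,6,7,9} => REVISION
Constraint 2 (U != Z) on D(U)={2,3,7} D(Z)={2,4,5,6,7}: no change => not a revision
Constraint 3 (Z != Y) on D(Z)={2,4,5,6,7} D(Y)={4,5,6,7,9}: no change => not a revision
Constraint 4 (Y != Z) on D(Y)={4,5,6,7,9} D(Z)={2,4,5,6,7}: no change => not a revision
Total revisions = 1

Answer: 1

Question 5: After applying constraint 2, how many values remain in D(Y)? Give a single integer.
Constraint 1 (U < Y) on D(U)={2,3,7} D(Y)={2,4,5,6,7,9}: Y {2,4,5,6,7,9}->{4,5,6,7,9}
Constraint 2 (U != Z) on D(U)={2,3,7} D(Z)={2,4,5,6,7}: no change
So after constraint 2: D(Y)={4,5,6,7,9}, size = 5

Answer: 5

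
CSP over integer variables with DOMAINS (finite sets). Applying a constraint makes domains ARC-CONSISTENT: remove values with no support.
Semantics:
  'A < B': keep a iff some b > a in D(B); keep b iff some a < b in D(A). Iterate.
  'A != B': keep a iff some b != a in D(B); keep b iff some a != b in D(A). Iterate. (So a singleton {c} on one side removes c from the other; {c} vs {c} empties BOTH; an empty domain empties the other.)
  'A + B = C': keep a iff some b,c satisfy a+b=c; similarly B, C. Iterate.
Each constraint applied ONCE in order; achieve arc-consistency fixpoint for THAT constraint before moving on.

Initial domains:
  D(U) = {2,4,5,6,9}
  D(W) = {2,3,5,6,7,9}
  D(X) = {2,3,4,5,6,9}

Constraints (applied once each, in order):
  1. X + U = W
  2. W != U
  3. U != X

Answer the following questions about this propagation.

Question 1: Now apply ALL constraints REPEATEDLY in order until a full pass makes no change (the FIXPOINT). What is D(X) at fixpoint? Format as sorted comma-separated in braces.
pass 0 (initial): D(X)={2,3,4,5,6,9}
pass 1: U {2,4,5,6,9}->{2,4,5,6}; W {2,3,5,6,7,9}->{5,6,7,9}; X {2,3,4,5,6,9}->{2,3,4,5}
pass 2: no change
Fixpoint after 2 passes: D(X) = {2,3,4,5}

Answer: {2,3,4,5}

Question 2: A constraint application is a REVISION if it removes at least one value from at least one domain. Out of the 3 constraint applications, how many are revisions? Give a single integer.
Constraint 1 (X + U = W) on D(X)={2,3,4,5,6,9} D(U)={2,4,5,6,9} D(W)={2,3,5,6,7,9}: X {2,3,4,5,6,9}->{2,3,4,5}; U {2,4,5,6,9}->{2,4,5,6}; W {2,3,5,6,7,9}->{5,6,7,9} => REVISION
Constraint 2 (W != U) on D(W)={5,6,7,9} D(U)={2,4,5,6}: no change => not a revision
Constraint 3 (U != X) on D(U)={2,4,5,6} D(X)={2,3,4,5}: no change => not a revision
Total revisions = 1

Answer: 1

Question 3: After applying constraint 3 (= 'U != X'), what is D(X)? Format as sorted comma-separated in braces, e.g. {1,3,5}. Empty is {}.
Answer: {2,3,4,5}

Derivation:
Constraint 1 (X + U = W) on D(X)={2,3,4,5,6,9} D(U)={2,4,5,6,9} D(W)={2,3,5,6,7,9}: X {2,3,4,5,6,9}->{2,3,4,5}; U {2,4,5,6,9}->{2,4,5,6}; W {2,3,5,6,7,9}->{5,6,7,9}
Constraint 2 (W != U) on D(W)={5,6,7,9} D(U)={2,4,5,6}: no change
Constraint 3 (U != X) on D(U)={2,4,5,6} D(X)={2,3,4,5}: no change
So after constraint 3: D(X) = {2,3,4,5}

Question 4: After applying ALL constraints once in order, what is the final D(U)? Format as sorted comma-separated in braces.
Answer: {2,4,5,6}

Derivation:
Constraint 1 (X + U = W) on D(X)={2,3,4,5,6,9} D(U)={2,4,5,6,9} D(W)={2,3,5,6,7,9}: X {2,3,4,5,6,9}->{2,3,4,5}; U {2,4,5,6,9}->{2,4,5,6}; W {2,3,5,6,7,9}->{5,6,7,9}
Constraint 2 (W != U) on D(W)={5,6,7,9} D(U)={2,4,5,6}: no change
Constraint 3 (U != X) on D(U)={2,4,5,6} D(X)={2,3,4,5}: no change
So after all 3 constraints: D(U) = {2,4,5,6}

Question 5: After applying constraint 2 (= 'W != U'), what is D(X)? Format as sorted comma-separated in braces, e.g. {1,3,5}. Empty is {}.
Constraint 1 (X + U = W) on D(X)={2,3,4,5,6,9} D(U)={2,4,5,6,9} D(W)={2,3,5,6,7,9}: X {2,3,4,5,6,9}->{2,3,4,5}; U {2,4,5,6,9}->{2,4,5,6}; W {2,3,5,6,7,9}->{5,6,7,9}
Constraint 2 (W != U) on D(W)={5,6,7,9} D(U)={2,4,5,6}: no change
So after constraint 2: D(X) = {2,3,4,5}

Answer: {2,3,4,5}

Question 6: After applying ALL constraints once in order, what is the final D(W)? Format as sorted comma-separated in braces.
Constraint 1 (X + U = W) on D(X)={2,3,4,5,6,9} D(U)={2,4,5,6,9} D(W)={2,3,5,6,7,9}: X {2,3,4,5,6,9}->{2,3,4,5}; U {2,4,5,6,9}->{2,4,5,6}; W {2,3,5,6,7,9}->{5,6,7,9}
Constraint 2 (W != U) on D(W)={5,6,7,9} D(U)={2,4,5,6}: no change
Constraint 3 (U != X) on D(U)={2,4,5,6} D(X)={2,3,4,5}: no change
So after all 3 constraints: D(W) = {5,6,7,9}

Answer: {5,6,7,9}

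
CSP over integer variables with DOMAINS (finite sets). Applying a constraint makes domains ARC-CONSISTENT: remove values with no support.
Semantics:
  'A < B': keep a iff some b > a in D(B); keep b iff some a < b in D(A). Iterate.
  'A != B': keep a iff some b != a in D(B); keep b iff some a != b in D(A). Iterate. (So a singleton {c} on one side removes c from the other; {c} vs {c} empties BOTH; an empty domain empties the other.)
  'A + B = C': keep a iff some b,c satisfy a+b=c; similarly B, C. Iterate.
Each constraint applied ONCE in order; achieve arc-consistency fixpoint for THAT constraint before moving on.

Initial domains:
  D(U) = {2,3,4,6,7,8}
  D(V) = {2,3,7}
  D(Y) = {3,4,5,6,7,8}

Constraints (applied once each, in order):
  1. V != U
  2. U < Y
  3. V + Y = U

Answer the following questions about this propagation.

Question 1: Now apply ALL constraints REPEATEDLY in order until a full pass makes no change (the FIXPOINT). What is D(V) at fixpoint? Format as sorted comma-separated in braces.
pass 0 (initial): D(V)={2,3,7}
pass 1: U {2,3,4,6,7,8}->{6,7}; V {2,3,7}->{2,3}; Y {3,4,5,6,7,8}->{3,4,5}
pass 2: U {6,7}->{}; V {2,3}->{}; Y {3,4,5}->{}
pass 3: no change
Fixpoint after 3 passes: D(V) = {}

Answer: {}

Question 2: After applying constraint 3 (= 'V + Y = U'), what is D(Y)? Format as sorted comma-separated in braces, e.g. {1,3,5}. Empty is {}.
Constraint 1 (V != U) on D(V)={2,3,7} D(U)={2,3,4,6,7,8}: no change
Constraint 2 (U < Y) on D(U)={2,3,4,6,7,8} D(Y)={3,4,5,6,7,8}: U {2,3,4,6,7,8}->{2,3,4,6,7}
Constraint 3 (V + Y = U) on D(V)={2,3,7} D(Y)={3,4,5,6,7,8} D(U)={2,3,4,6,7}: V {2,3,7}->{2,3}; Y {3,4,5,6,7,8}->{3,4,5}; U {2,3,4,6,7}->{6,7}
So after constraint 3: D(Y) = {3,4,5}

Answer: {3,4,5}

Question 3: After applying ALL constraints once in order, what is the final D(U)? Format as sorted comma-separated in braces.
Constraint 1 (V != U) on D(V)={2,3,7} D(U)={2,3,4,6,7,8}: no change
Constraint 2 (U < Y) on D(U)={2,3,4,6,7,8} D(Y)={3,4,5,6,7,8}: U {2,3,4,6,7,8}->{2,3,4,6,7}
Constraint 3 (V + Y = U) on D(V)={2,3,7} D(Y)={3,4,5,6,7,8} D(U)={2,3,4,6,7}: V {2,3,7}->{2,3}; Y {3,4,5,6,7,8}->{3,4,5}; U {2,3,4,6,7}->{6,7}
So after all 3 constraints: D(U) = {6,7}

Answer: {6,7}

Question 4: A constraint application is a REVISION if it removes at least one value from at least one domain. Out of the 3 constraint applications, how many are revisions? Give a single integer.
Answer: 2

Derivation:
Constraint 1 (V != U) on D(V)={2,3,7} D(U)={2,3,4,6,7,8}: no change => not a revision
Constraint 2 (U < Y) on D(U)={2,3,4,6,7,8} D(Y)={3,4,5,6,7,8}: U {2,3,4,6,7,8}->{2,3,4,6,7} => REVISION
Constraint 3 (V + Y = U) on D(V)={2,3,7} D(Y)={3,4,5,6,7,8} D(U)={2,3,4,6,7}: V {2,3,7}->{2,3}; Y {3,4,5,6,7,8}->{3,4,5}; U {2,3,4,6,7}->{6,7} => REVISION
Total revisions = 2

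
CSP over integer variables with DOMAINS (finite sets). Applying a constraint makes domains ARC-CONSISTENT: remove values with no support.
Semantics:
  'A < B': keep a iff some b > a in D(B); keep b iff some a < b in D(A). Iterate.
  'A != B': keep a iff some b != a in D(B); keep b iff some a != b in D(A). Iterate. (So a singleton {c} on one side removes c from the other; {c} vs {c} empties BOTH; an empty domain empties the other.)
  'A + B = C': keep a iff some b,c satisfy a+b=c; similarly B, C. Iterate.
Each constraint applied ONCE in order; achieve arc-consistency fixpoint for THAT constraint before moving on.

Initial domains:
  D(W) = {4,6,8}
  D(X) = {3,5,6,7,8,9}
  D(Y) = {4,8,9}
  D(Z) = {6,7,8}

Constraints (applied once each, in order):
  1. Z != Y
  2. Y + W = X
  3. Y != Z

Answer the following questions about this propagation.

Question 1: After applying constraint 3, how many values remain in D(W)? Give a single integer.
Constraint 1 (Z != Y) on D(Z)={6,7,8} D(Y)={4,8,9}: no change
Constraint 2 (Y + W = X) on D(Y)={4,8,9} D(W)={4,6,8} D(X)={3,5,6,7,8,9}: Y {4,8,9}->{4}; W {4,6,8}->{4}; X {3,5,6,7,8,9}->{8}
Constraint 3 (Y != Z) on D(Y)={4} D(Z)={6,7,8}: no change
So after constraint 3: D(W)={4}, size = 1

Answer: 1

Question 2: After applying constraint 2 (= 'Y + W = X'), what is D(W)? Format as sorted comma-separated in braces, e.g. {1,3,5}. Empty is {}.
Answer: {4}

Derivation:
Constraint 1 (Z != Y) on D(Z)={6,7,8} D(Y)={4,8,9}: no change
Constraint 2 (Y + W = X) on D(Y)={4,8,9} D(W)={4,6,8} D(X)={3,5,6,7,8,9}: Y {4,8,9}->{4}; W {4,6,8}->{4}; X {3,5,6,7,8,9}->{8}
So after constraint 2: D(W) = {4}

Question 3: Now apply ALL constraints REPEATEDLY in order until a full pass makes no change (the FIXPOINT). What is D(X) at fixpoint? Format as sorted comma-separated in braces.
Answer: {8}

Derivation:
pass 0 (initial): D(X)={3,5,6,7,8,9}
pass 1: W {4,6,8}->{4}; X {3,5,6,7,8,9}->{8}; Y {4,8,9}->{4}
pass 2: no change
Fixpoint after 2 passes: D(X) = {8}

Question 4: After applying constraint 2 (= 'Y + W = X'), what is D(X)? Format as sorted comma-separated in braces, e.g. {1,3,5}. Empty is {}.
Answer: {8}

Derivation:
Constraint 1 (Z != Y) on D(Z)={6,7,8} D(Y)={4,8,9}: no change
Constraint 2 (Y + W = X) on D(Y)={4,8,9} D(W)={4,6,8} D(X)={3,5,6,7,8,9}: Y {4,8,9}->{4}; W {4,6,8}->{4}; X {3,5,6,7,8,9}->{8}
So after constraint 2: D(X) = {8}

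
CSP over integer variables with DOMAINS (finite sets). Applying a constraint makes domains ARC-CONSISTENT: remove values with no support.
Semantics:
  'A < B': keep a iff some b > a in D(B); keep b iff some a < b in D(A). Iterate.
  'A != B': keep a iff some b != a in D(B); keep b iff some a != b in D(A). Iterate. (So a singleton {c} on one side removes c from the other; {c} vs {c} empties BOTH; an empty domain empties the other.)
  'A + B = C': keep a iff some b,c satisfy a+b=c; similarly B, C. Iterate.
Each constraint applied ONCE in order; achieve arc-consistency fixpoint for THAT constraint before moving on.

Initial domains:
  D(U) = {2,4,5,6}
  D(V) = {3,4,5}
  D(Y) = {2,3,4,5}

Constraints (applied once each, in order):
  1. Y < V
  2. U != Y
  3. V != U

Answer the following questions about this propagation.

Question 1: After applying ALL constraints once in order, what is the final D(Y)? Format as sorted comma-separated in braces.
Answer: {2,3,4}

Derivation:
Constraint 1 (Y < V) on D(Y)={2,3,4,5} D(V)={3,4,5}: Y {2,3,4,5}->{2,3,4}
Constraint 2 (U != Y) on D(U)={2,4,5,6} D(Y)={2,3,4}: no change
Constraint 3 (V != U) on D(V)={3,4,5} D(U)={2,4,5,6}: no change
So after all 3 constraints: D(Y) = {2,3,4}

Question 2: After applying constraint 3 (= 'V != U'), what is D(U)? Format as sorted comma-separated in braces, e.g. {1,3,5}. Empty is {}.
Constraint 1 (Y < V) on D(Y)={2,3,4,5} D(V)={3,4,5}: Y {2,3,4,5}->{2,3,4}
Constraint 2 (U != Y) on D(U)={2,4,5,6} D(Y)={2,3,4}: no change
Constraint 3 (V != U) on D(V)={3,4,5} D(U)={2,4,5,6}: no change
So after constraint 3: D(U) = {2,4,5,6}

Answer: {2,4,5,6}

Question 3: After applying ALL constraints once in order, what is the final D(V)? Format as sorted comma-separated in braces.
Constraint 1 (Y < V) on D(Y)={2,3,4,5} D(V)={3,4,5}: Y {2,3,4,5}->{2,3,4}
Constraint 2 (U != Y) on D(U)={2,4,5,6} D(Y)={2,3,4}: no change
Constraint 3 (V != U) on D(V)={3,4,5} D(U)={2,4,5,6}: no change
So after all 3 constraints: D(V) = {3,4,5}

Answer: {3,4,5}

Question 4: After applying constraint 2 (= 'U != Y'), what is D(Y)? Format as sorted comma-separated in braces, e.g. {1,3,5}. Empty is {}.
Answer: {2,3,4}

Derivation:
Constraint 1 (Y < V) on D(Y)={2,3,4,5} D(V)={3,4,5}: Y {2,3,4,5}->{2,3,4}
Constraint 2 (U != Y) on D(U)={2,4,5,6} D(Y)={2,3,4}: no change
So after constraint 2: D(Y) = {2,3,4}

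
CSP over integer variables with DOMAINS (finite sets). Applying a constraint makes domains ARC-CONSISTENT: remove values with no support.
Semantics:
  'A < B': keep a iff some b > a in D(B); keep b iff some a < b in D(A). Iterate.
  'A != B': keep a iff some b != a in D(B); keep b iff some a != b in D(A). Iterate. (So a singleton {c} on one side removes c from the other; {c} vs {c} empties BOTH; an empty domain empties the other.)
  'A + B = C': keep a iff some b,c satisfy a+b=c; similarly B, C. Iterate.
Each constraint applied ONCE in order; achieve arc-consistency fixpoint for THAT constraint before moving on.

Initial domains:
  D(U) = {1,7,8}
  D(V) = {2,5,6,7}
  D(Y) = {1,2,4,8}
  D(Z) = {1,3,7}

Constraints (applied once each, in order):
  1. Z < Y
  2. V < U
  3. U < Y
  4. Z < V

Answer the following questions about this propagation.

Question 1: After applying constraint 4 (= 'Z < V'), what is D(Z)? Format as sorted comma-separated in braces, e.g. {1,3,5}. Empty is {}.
Constraint 1 (Z < Y) on D(Z)={1,3,7} D(Y)={1,2,4,8}: Y {1,2,4,8}->{2,4,8}
Constraint 2 (V < U) on D(V)={2,5,6,7} D(U)={1,7,8}: U {1,7,8}->{7,8}
Constraint 3 (U < Y) on D(U)={7,8} D(Y)={2,4,8}: U {7,8}->{7}; Y {2,4,8}->{8}
Constraint 4 (Z < V) on D(Z)={1,3,7} D(V)={2,5,6,7}: Z {1,3,7}->{1,3}
So after constraint 4: D(Z) = {1,3}

Answer: {1,3}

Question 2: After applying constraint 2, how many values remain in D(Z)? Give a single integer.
Answer: 3

Derivation:
Constraint 1 (Z < Y) on D(Z)={1,3,7} D(Y)={1,2,4,8}: Y {1,2,4,8}->{2,4,8}
Constraint 2 (V < U) on D(V)={2,5,6,7} D(U)={1,7,8}: U {1,7,8}->{7,8}
So after constraint 2: D(Z)={1,3,7}, size = 3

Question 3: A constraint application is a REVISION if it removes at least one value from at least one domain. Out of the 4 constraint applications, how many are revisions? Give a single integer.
Answer: 4

Derivation:
Constraint 1 (Z < Y) on D(Z)={1,3,7} D(Y)={1,2,4,8}: Y {1,2,4,8}->{2,4,8} => REVISION
Constraint 2 (V < U) on D(V)={2,5,6,7} D(U)={1,7,8}: U {1,7,8}->{7,8} => REVISION
Constraint 3 (U < Y) on D(U)={7,8} D(Y)={2,4,8}: U {7,8}->{7}; Y {2,4,8}->{8} => REVISION
Constraint 4 (Z < V) on D(Z)={1,3,7} D(V)={2,5,6,7}: Z {1,3,7}->{1,3} => REVISION
Total revisions = 4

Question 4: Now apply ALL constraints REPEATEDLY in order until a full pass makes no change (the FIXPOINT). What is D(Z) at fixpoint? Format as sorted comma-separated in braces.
pass 0 (initial): D(Z)={1,3,7}
pass 1: U {1,7,8}->{7}; Y {1,2,4,8}->{8}; Z {1,3,7}->{1,3}
pass 2: V {2,5,6,7}->{2,5,6}
pass 3: no change
Fixpoint after 3 passes: D(Z) = {1,3}

Answer: {1,3}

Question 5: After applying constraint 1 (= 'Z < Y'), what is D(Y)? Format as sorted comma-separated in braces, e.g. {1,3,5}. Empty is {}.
Constraint 1 (Z < Y) on D(Z)={1,3,7} D(Y)={1,2,4,8}: Y {1,2,4,8}->{2,4,8}
So after constraint 1: D(Y) = {2,4,8}

Answer: {2,4,8}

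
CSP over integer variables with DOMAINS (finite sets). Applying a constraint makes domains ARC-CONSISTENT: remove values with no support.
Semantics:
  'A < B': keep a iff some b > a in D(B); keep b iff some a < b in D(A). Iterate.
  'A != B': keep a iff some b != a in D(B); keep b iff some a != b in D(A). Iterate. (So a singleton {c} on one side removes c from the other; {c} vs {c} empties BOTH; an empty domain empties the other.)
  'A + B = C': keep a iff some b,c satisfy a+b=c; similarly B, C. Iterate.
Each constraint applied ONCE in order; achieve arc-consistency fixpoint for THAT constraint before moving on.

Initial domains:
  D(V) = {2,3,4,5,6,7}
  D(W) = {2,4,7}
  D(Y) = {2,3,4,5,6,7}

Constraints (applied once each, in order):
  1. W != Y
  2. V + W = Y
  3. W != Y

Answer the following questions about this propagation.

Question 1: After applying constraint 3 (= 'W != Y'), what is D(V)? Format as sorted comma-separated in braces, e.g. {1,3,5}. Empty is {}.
Answer: {2,3,4,5}

Derivation:
Constraint 1 (W != Y) on D(W)={2,4,7} D(Y)={2,3,4,5,6,7}: no change
Constraint 2 (V + W = Y) on D(V)={2,3,4,5,6,7} D(W)={2,4,7} D(Y)={2,3,4,5,6,7}: V {2,3,4,5,6,7}->{2,3,4,5}; W {2,4,7}->{2,4}; Y {2,3,4,5,6,7}->{4,5,6,7}
Constraint 3 (W != Y) on D(W)={2,4} D(Y)={4,5,6,7}: no change
So after constraint 3: D(V) = {2,3,4,5}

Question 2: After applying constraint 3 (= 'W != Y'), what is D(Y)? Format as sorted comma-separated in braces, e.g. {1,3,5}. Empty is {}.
Constraint 1 (W != Y) on D(W)={2,4,7} D(Y)={2,3,4,5,6,7}: no change
Constraint 2 (V + W = Y) on D(V)={2,3,4,5,6,7} D(W)={2,4,7} D(Y)={2,3,4,5,6,7}: V {2,3,4,5,6,7}->{2,3,4,5}; W {2,4,7}->{2,4}; Y {2,3,4,5,6,7}->{4,5,6,7}
Constraint 3 (W != Y) on D(W)={2,4} D(Y)={4,5,6,7}: no change
So after constraint 3: D(Y) = {4,5,6,7}

Answer: {4,5,6,7}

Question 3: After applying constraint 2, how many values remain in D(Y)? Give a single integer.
Answer: 4

Derivation:
Constraint 1 (W != Y) on D(W)={2,4,7} D(Y)={2,3,4,5,6,7}: no change
Constraint 2 (V + W = Y) on D(V)={2,3,4,5,6,7} D(W)={2,4,7} D(Y)={2,3,4,5,6,7}: V {2,3,4,5,6,7}->{2,3,4,5}; W {2,4,7}->{2,4}; Y {2,3,4,5,6,7}->{4,5,6,7}
So after constraint 2: D(Y)={4,5,6,7}, size = 4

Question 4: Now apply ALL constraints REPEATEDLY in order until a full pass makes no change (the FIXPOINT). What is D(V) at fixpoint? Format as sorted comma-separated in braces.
Answer: {2,3,4,5}

Derivation:
pass 0 (initial): D(V)={2,3,4,5,6,7}
pass 1: V {2,3,4,5,6,7}->{2,3,4,5}; W {2,4,7}->{2,4}; Y {2,3,4,5,6,7}->{4,5,6,7}
pass 2: no change
Fixpoint after 2 passes: D(V) = {2,3,4,5}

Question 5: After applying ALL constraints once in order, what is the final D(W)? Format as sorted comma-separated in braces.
Answer: {2,4}

Derivation:
Constraint 1 (W != Y) on D(W)={2,4,7} D(Y)={2,3,4,5,6,7}: no change
Constraint 2 (V + W = Y) on D(V)={2,3,4,5,6,7} D(W)={2,4,7} D(Y)={2,3,4,5,6,7}: V {2,3,4,5,6,7}->{2,3,4,5}; W {2,4,7}->{2,4}; Y {2,3,4,5,6,7}->{4,5,6,7}
Constraint 3 (W != Y) on D(W)={2,4} D(Y)={4,5,6,7}: no change
So after all 3 constraints: D(W) = {2,4}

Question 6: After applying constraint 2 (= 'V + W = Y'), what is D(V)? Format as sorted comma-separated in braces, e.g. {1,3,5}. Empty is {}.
Constraint 1 (W != Y) on D(W)={2,4,7} D(Y)={2,3,4,5,6,7}: no change
Constraint 2 (V + W = Y) on D(V)={2,3,4,5,6,7} D(W)={2,4,7} D(Y)={2,3,4,5,6,7}: V {2,3,4,5,6,7}->{2,3,4,5}; W {2,4,7}->{2,4}; Y {2,3,4,5,6,7}->{4,5,6,7}
So after constraint 2: D(V) = {2,3,4,5}

Answer: {2,3,4,5}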